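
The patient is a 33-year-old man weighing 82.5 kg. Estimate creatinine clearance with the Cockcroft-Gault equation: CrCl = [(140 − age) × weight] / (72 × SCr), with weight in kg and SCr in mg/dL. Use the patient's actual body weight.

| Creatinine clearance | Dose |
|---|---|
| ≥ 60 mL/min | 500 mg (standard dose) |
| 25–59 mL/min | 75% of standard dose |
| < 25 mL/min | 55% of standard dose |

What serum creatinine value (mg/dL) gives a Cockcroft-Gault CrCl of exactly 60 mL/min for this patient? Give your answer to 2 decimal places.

Standard dose requires CrCl ≥ 60 mL/min.
Set (140 − 33) × 82.5 / (72 × SCr) = 60
SCr = (140 − 33) × 82.5 / (72 × 60) = 2.043 mg/dL

2.04 mg/dL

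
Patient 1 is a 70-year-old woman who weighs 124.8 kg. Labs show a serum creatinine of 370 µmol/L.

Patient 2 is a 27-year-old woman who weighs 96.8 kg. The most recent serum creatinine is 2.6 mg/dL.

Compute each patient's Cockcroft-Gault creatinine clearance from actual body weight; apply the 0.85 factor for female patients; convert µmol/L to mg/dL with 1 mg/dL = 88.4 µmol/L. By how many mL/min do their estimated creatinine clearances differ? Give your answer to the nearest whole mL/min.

Patient 1: SCr = 370 / 88.4 = 4.186 mg/dL
Patient 1: CrCl = (140 − 70) × 124.8 / (72 × 4.186) × 0.85 = 8736.0 / 301.39 × 0.85 ≈ 24.6 mL/min
Patient 2: CrCl = (140 − 27) × 96.8 / (72 × 2.6) × 0.85 = 10938.4 / 187.20 × 0.85 ≈ 49.7 mL/min
|24.6 − 49.7| = 25.1 mL/min

25 mL/min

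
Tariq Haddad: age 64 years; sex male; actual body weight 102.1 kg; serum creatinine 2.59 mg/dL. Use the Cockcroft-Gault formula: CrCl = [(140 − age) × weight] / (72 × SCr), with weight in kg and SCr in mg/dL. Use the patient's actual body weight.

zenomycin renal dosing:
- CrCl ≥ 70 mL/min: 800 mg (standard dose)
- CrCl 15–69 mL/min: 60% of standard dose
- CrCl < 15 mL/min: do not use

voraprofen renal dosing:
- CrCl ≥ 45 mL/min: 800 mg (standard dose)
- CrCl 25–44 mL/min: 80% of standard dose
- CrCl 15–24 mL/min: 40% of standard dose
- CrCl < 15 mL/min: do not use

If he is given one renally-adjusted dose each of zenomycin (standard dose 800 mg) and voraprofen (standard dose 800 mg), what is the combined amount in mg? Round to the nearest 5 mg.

1120 mg

CrCl = (140 − 64) × 102.1 / (72 × 2.59) = 7759.6 / 186.48 ≈ 41.6 mL/min
CrCl ≈ 42 mL/min.
zenomycin: 15–69 mL/min → 60% of 800 mg = 480 mg.
voraprofen: 25–44 mL/min → 80% of 800 mg = 640 mg.
Total = 480 + 640 = 1120 mg.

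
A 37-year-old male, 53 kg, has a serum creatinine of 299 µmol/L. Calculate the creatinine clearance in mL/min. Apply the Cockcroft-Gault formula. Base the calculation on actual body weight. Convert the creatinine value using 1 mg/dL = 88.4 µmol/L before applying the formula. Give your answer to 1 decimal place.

22.4 mL/min

SCr = 299 / 88.4 = 3.382 mg/dL
CrCl = (140 − 37) × 53 / (72 × 3.382) = 5459.0 / 243.50 ≈ 22.4 mL/min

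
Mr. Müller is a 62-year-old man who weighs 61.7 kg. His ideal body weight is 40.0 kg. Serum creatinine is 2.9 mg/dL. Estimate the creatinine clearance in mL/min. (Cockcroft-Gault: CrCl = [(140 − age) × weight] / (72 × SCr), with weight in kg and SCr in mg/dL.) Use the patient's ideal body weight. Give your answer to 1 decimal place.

14.9 mL/min

CrCl = (140 − 62) × 40 / (72 × 2.9) = 3120.0 / 208.80 ≈ 14.9 mL/min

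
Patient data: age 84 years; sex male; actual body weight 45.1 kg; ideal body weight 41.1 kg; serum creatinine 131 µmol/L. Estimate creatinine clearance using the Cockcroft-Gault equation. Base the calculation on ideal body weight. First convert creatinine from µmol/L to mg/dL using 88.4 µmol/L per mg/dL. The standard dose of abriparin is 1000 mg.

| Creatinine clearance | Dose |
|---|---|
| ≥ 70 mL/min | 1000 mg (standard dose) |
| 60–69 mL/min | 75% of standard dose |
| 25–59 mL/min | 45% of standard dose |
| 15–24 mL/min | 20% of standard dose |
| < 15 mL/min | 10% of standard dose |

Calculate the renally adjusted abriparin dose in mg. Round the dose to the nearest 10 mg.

SCr = 131 / 88.4 = 1.482 mg/dL
CrCl = (140 − 84) × 41.1 / (72 × 1.482) = 2301.6 / 106.70 ≈ 21.6 mL/min
CrCl ≈ 22 mL/min → bracket 15–24 mL/min.
20% of 1000 mg = 200 mg

200 mg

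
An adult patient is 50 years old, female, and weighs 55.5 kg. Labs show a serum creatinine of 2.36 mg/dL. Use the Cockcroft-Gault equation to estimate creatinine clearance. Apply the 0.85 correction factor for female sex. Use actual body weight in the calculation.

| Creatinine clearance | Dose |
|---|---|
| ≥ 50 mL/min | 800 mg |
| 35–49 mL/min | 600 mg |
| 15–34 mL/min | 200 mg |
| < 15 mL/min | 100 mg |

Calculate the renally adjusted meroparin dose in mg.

CrCl = (140 − 50) × 55.5 / (72 × 2.36) × 0.85 = 4995.0 / 169.92 × 0.85 ≈ 25.0 mL/min
CrCl ≈ 25 mL/min → bracket 15–34 mL/min.
Dose for this bracket: 200 mg.

200 mg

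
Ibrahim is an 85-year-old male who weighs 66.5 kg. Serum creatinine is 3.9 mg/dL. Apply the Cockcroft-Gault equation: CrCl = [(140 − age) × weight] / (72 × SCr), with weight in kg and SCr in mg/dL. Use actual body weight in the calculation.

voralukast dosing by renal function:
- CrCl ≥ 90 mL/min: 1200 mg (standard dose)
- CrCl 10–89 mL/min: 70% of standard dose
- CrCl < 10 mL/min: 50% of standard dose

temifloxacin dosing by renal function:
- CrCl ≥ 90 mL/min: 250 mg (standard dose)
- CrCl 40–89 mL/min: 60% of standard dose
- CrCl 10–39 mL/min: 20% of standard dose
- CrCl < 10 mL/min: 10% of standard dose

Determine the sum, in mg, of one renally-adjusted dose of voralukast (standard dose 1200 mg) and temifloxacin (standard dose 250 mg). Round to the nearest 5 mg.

890 mg

CrCl = (140 − 85) × 66.5 / (72 × 3.9) = 3657.5 / 280.80 ≈ 13.0 mL/min
CrCl ≈ 13 mL/min.
voralukast: 10–89 mL/min → 70% of 1200 mg = 840 mg.
temifloxacin: 10–39 mL/min → 20% of 250 mg = 50 mg.
Total = 840 + 50 = 890 mg.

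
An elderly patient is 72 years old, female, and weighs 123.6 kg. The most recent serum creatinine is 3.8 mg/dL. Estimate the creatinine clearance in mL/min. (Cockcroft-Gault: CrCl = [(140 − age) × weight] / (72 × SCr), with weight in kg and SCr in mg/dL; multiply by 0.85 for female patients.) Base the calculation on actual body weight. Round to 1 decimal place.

CrCl = (140 − 72) × 123.6 / (72 × 3.8) × 0.85 = 8404.8 / 273.60 × 0.85 ≈ 26.1 mL/min

26.1 mL/min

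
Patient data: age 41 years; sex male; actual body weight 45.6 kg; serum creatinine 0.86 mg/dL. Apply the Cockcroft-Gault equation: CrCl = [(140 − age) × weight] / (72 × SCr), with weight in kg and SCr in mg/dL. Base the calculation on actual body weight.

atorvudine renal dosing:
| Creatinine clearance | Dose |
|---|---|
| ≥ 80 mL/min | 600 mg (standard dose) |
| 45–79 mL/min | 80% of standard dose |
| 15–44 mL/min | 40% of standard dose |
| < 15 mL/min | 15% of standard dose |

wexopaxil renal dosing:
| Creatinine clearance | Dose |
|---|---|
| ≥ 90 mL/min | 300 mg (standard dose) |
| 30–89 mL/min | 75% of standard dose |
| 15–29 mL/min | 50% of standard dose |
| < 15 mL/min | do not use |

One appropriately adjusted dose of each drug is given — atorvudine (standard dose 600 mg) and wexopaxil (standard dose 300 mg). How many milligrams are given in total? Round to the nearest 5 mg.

705 mg

CrCl = (140 − 41) × 45.6 / (72 × 0.86) = 4514.4 / 61.92 ≈ 72.9 mL/min
CrCl ≈ 73 mL/min.
atorvudine: 45–79 mL/min → 80% of 600 mg = 480 mg.
wexopaxil: 30–89 mL/min → 75% of 300 mg = 225 mg.
Total = 480 + 225 = 705 mg.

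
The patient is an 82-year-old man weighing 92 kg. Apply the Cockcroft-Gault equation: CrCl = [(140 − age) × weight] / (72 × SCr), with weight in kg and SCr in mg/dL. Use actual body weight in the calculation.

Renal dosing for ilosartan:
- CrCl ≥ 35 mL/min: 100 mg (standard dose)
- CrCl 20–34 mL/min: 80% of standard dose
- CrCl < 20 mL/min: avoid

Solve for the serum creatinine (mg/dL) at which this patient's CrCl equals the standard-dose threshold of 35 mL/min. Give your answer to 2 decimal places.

2.12 mg/dL

Standard dose requires CrCl ≥ 35 mL/min.
Set (140 − 82) × 92 / (72 × SCr) = 35
SCr = (140 − 82) × 92 / (72 × 35) = 2.117 mg/dL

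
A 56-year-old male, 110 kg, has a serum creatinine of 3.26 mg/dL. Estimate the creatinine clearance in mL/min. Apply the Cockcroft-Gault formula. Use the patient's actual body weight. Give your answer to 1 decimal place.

39.4 mL/min

CrCl = (140 − 56) × 110 / (72 × 3.26) = 9240.0 / 234.72 ≈ 39.4 mL/min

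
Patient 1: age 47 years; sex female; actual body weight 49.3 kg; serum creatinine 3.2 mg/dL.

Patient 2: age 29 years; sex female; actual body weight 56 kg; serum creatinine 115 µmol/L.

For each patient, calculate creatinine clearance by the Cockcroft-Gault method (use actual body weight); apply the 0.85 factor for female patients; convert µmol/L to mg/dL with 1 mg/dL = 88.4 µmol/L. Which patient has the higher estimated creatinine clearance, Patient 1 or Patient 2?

Patient 2

Patient 1: CrCl = (140 − 47) × 49.3 / (72 × 3.2) × 0.85 = 4584.9 / 230.40 × 0.85 ≈ 16.9 mL/min
Patient 2: SCr = 115 / 88.4 = 1.301 mg/dL
Patient 2: CrCl = (140 − 29) × 56 / (72 × 1.301) × 0.85 = 6216.0 / 93.67 × 0.85 ≈ 56.4 mL/min
16.9 vs 56.4 mL/min → Patient 2 is higher.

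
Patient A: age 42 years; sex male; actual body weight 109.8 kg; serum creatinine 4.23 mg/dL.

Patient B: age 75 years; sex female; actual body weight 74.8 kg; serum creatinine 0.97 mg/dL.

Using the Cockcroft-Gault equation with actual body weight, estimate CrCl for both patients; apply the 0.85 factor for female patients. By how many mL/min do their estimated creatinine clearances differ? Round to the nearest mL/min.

24 mL/min

Patient A: CrCl = (140 − 42) × 109.8 / (72 × 4.23) = 10760.4 / 304.56 ≈ 35.3 mL/min
Patient B: CrCl = (140 − 75) × 74.8 / (72 × 0.97) × 0.85 = 4862.0 / 69.84 × 0.85 ≈ 59.2 mL/min
|35.3 − 59.2| = 23.9 mL/min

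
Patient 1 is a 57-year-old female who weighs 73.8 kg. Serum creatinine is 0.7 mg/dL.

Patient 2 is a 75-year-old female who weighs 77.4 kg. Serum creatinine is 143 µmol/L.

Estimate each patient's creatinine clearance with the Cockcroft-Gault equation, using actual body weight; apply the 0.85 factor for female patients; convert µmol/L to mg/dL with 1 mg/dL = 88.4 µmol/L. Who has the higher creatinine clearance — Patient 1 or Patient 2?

Patient 1: CrCl = (140 − 57) × 73.8 / (72 × 0.7) × 0.85 = 6125.4 / 50.40 × 0.85 ≈ 103.3 mL/min
Patient 2: SCr = 143 / 88.4 = 1.618 mg/dL
Patient 2: CrCl = (140 − 75) × 77.4 / (72 × 1.618) × 0.85 = 5031.0 / 116.50 × 0.85 ≈ 36.7 mL/min
103.3 vs 36.7 mL/min → Patient 1 is higher.

Patient 1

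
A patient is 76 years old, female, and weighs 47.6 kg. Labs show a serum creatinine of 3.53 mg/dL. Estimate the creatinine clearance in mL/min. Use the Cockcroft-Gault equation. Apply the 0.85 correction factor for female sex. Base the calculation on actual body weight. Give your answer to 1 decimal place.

CrCl = (140 − 76) × 47.6 / (72 × 3.53) × 0.85 = 3046.4 / 254.16 × 0.85 ≈ 10.2 mL/min

10.2 mL/min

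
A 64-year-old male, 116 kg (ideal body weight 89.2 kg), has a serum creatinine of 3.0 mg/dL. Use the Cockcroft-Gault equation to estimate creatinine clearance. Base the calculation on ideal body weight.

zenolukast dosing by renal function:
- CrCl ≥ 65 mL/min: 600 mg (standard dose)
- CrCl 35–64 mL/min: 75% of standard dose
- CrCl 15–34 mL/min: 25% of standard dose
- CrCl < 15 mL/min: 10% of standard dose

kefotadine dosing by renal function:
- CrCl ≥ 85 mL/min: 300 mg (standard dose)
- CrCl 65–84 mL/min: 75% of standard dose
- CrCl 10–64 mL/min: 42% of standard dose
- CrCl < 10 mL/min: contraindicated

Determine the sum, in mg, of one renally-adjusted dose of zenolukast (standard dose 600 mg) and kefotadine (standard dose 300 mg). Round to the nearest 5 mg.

275 mg

CrCl = (140 − 64) × 89.2 / (72 × 3) = 6779.2 / 216.00 ≈ 31.4 mL/min
CrCl ≈ 31 mL/min.
zenolukast: 15–34 mL/min → 25% of 600 mg = 150 mg.
kefotadine: 10–64 mL/min → 42% of 300 mg = 126 mg.
Total = 150 + 126 = 276 mg.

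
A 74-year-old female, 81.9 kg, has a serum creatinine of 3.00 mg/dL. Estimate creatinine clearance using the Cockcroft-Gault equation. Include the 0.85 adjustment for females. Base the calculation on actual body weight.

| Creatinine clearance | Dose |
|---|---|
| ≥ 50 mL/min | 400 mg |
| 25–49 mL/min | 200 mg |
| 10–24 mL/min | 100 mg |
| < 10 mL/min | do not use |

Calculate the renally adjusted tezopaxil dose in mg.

100 mg

CrCl = (140 − 74) × 81.9 / (72 × 3) × 0.85 = 5405.4 / 216.00 × 0.85 ≈ 21.3 mL/min
CrCl ≈ 21 mL/min → bracket 10–24 mL/min.
Dose for this bracket: 100 mg.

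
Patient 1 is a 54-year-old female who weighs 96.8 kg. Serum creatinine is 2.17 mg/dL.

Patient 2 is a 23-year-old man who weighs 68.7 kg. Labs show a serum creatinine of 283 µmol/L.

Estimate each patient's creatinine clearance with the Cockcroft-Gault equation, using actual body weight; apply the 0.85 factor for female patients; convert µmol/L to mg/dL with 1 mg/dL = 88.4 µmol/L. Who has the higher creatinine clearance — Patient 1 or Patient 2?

Patient 1: CrCl = (140 − 54) × 96.8 / (72 × 2.17) × 0.85 = 8324.8 / 156.24 × 0.85 ≈ 45.3 mL/min
Patient 2: SCr = 283 / 88.4 = 3.201 mg/dL
Patient 2: CrCl = (140 − 23) × 68.7 / (72 × 3.201) = 8037.9 / 230.47 ≈ 34.9 mL/min
45.3 vs 34.9 mL/min → Patient 1 is higher.

Patient 1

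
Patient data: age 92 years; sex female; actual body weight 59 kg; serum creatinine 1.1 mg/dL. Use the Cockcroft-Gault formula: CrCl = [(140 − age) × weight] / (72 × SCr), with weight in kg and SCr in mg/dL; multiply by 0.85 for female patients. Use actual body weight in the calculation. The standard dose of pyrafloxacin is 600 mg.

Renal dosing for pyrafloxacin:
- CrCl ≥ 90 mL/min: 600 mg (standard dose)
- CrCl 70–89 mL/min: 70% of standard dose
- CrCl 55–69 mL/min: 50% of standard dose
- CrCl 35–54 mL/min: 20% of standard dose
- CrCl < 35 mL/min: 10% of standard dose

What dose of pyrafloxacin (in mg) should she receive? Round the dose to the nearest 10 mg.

CrCl = (140 − 92) × 59 / (72 × 1.1) × 0.85 = 2832.0 / 79.20 × 0.85 ≈ 30.4 mL/min
CrCl ≈ 30 mL/min → bracket < 35 mL/min.
10% of 600 mg = 60 mg

60 mg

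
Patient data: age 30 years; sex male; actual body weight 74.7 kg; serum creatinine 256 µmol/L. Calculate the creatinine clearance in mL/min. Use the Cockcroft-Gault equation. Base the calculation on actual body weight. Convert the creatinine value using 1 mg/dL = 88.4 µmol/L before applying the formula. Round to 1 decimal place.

39.4 mL/min

SCr = 256 / 88.4 = 2.896 mg/dL
CrCl = (140 − 30) × 74.7 / (72 × 2.896) = 8217.0 / 208.51 ≈ 39.4 mL/min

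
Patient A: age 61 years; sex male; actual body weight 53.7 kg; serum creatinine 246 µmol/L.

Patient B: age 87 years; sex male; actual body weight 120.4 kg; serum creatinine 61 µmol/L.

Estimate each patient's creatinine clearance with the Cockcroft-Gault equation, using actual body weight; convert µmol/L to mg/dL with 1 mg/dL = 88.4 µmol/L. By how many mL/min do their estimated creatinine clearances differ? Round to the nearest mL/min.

107 mL/min

Patient A: SCr = 246 / 88.4 = 2.783 mg/dL
Patient A: CrCl = (140 − 61) × 53.7 / (72 × 2.783) = 4242.3 / 200.38 ≈ 21.2 mL/min
Patient B: SCr = 61 / 88.4 = 0.69 mg/dL
Patient B: CrCl = (140 − 87) × 120.4 / (72 × 0.69) = 6381.2 / 49.68 ≈ 128.4 mL/min
|21.2 − 128.4| = 107.2 mL/min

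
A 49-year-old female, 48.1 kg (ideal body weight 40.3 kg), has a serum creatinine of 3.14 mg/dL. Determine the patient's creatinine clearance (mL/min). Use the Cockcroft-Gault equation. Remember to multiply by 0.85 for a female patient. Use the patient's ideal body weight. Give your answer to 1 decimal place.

CrCl = (140 − 49) × 40.3 / (72 × 3.14) × 0.85 = 3667.3 / 226.08 × 0.85 ≈ 13.8 mL/min

13.8 mL/min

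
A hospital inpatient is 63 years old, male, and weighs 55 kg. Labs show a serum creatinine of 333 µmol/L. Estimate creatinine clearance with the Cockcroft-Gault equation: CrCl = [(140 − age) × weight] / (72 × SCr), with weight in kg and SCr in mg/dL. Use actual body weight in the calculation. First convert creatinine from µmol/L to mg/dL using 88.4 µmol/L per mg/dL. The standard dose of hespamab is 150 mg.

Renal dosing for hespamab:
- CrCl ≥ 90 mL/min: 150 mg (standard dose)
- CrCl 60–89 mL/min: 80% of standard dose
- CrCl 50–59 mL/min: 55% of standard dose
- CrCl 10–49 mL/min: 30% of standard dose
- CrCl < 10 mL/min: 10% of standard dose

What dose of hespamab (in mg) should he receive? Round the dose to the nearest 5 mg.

SCr = 333 / 88.4 = 3.767 mg/dL
CrCl = (140 − 63) × 55 / (72 × 3.767) = 4235.0 / 271.22 ≈ 15.6 mL/min
CrCl ≈ 16 mL/min → bracket 10–49 mL/min.
30% of 150 mg = 45 mg

45 mg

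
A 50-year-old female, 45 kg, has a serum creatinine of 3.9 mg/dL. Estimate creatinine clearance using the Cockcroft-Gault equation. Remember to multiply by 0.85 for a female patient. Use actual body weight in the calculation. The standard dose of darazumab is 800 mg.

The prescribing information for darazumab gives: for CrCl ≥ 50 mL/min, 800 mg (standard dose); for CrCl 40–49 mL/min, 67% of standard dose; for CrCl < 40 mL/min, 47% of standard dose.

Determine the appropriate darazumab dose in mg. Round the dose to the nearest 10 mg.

380 mg

CrCl = (140 − 50) × 45 / (72 × 3.9) × 0.85 = 4050.0 / 280.80 × 0.85 ≈ 12.3 mL/min
CrCl ≈ 12 mL/min → bracket < 40 mL/min.
47% of 800 mg = 376 mg → 380 mg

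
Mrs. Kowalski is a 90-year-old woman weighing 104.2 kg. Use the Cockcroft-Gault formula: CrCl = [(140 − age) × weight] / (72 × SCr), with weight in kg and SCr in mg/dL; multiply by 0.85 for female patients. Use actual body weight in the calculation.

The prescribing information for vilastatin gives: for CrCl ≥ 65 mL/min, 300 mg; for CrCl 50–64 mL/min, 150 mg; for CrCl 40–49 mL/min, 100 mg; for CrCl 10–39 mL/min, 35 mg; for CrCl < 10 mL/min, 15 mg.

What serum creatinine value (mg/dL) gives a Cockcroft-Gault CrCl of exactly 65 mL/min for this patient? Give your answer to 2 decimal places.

Standard dose requires CrCl ≥ 65 mL/min.
Set (140 − 90) × 104.2 × 0.85 / (72 × SCr) = 65
SCr = (140 − 90) × 104.2 × 0.85 / (72 × 65) = 0.946 mg/dL

0.95 mg/dL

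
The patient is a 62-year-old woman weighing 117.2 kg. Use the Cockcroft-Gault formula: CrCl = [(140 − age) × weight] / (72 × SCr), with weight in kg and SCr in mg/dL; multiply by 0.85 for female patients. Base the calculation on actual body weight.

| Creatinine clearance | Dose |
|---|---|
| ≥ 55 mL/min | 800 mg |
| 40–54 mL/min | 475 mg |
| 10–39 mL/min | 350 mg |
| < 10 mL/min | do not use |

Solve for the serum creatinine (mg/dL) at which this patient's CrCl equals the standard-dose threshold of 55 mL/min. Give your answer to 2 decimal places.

1.96 mg/dL

Standard dose requires CrCl ≥ 55 mL/min.
Set (140 − 62) × 117.2 × 0.85 / (72 × SCr) = 55
SCr = (140 − 62) × 117.2 × 0.85 / (72 × 55) = 1.962 mg/dL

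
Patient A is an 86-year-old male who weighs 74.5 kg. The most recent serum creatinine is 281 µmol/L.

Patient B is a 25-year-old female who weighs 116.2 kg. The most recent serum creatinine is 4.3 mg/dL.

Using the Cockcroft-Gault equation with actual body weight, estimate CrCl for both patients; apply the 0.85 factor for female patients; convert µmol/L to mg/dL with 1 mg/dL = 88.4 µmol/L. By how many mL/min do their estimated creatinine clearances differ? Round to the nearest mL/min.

19 mL/min

Patient A: SCr = 281 / 88.4 = 3.179 mg/dL
Patient A: CrCl = (140 − 86) × 74.5 / (72 × 3.179) = 4023.0 / 228.89 ≈ 17.6 mL/min
Patient B: CrCl = (140 − 25) × 116.2 / (72 × 4.3) × 0.85 = 13363.0 / 309.60 × 0.85 ≈ 36.7 mL/min
|17.6 − 36.7| = 19.1 mL/min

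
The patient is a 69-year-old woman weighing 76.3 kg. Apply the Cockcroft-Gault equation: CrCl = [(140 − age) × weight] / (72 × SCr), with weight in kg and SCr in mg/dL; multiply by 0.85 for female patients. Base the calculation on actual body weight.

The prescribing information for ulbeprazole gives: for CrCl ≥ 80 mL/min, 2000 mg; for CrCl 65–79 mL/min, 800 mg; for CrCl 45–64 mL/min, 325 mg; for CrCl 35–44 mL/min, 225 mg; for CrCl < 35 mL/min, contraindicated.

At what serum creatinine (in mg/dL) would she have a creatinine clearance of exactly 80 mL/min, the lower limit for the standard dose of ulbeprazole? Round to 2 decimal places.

Standard dose requires CrCl ≥ 80 mL/min.
Set (140 − 69) × 76.3 × 0.85 / (72 × SCr) = 80
SCr = (140 − 69) × 76.3 × 0.85 / (72 × 80) = 0.799 mg/dL

0.80 mg/dL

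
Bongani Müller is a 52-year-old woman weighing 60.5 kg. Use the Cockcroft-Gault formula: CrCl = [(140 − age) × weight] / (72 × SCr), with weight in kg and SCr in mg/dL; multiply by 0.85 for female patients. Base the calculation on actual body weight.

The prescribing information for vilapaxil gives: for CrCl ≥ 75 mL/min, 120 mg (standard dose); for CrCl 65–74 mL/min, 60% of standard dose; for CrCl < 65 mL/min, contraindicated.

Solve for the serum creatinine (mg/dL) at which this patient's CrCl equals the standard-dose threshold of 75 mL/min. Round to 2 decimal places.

0.84 mg/dL

Standard dose requires CrCl ≥ 75 mL/min.
Set (140 − 52) × 60.5 × 0.85 / (72 × SCr) = 75
SCr = (140 − 52) × 60.5 × 0.85 / (72 × 75) = 0.838 mg/dL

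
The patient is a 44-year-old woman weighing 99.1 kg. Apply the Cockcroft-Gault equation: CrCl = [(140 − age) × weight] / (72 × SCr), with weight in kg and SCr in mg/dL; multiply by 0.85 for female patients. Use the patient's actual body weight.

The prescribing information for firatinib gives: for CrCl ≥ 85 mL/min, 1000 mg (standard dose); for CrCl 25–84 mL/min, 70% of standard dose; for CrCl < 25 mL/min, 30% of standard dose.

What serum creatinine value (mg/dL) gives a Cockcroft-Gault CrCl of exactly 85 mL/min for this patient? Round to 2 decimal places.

1.32 mg/dL

Standard dose requires CrCl ≥ 85 mL/min.
Set (140 − 44) × 99.1 × 0.85 / (72 × SCr) = 85
SCr = (140 − 44) × 99.1 × 0.85 / (72 × 85) = 1.321 mg/dL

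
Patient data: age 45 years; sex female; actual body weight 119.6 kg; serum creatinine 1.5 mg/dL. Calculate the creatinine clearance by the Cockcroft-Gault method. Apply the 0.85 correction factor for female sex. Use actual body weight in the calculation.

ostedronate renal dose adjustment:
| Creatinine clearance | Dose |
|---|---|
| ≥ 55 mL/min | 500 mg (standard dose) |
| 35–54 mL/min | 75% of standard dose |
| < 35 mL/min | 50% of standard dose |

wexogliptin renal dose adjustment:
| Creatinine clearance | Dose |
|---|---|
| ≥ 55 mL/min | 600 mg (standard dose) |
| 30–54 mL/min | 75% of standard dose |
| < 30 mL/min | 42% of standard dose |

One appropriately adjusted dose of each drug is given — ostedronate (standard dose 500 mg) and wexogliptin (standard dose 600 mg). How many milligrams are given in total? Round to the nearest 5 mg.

CrCl = (140 − 45) × 119.6 / (72 × 1.5) × 0.85 = 11362.0 / 108.00 × 0.85 ≈ 89.4 mL/min
CrCl ≈ 89 mL/min.
ostedronate: ≥ 55 mL/min → 100% of 500 mg = 500 mg.
wexogliptin: ≥ 55 mL/min → 100% of 600 mg = 600 mg.
Total = 500 + 600 = 1100 mg.

1100 mg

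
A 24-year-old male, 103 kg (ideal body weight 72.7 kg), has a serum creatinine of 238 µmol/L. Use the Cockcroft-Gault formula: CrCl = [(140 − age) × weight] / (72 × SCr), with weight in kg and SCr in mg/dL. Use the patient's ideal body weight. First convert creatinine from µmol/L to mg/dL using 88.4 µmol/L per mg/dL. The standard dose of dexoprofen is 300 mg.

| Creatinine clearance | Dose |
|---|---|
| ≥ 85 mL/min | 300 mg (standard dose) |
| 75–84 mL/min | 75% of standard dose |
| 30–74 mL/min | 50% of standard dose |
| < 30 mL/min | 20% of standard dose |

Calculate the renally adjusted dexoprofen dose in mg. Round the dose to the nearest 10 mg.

150 mg

SCr = 238 / 88.4 = 2.692 mg/dL
CrCl = (140 − 24) × 72.7 / (72 × 2.692) = 8433.2 / 193.82 ≈ 43.5 mL/min
CrCl ≈ 44 mL/min → bracket 30–74 mL/min.
50% of 300 mg = 150 mg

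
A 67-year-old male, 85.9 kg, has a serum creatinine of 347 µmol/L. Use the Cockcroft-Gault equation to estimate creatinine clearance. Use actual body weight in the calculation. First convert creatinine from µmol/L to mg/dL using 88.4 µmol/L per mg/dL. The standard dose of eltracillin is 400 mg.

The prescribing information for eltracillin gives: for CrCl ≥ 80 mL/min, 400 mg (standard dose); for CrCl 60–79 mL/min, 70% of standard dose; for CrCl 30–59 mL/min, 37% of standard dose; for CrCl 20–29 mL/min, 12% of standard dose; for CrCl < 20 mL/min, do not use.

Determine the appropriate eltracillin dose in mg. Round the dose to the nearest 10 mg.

50 mg

SCr = 347 / 88.4 = 3.925 mg/dL
CrCl = (140 − 67) × 85.9 / (72 × 3.925) = 6270.7 / 282.60 ≈ 22.2 mL/min
CrCl ≈ 22 mL/min → bracket 20–29 mL/min.
12% of 400 mg = 48 mg → 50 mg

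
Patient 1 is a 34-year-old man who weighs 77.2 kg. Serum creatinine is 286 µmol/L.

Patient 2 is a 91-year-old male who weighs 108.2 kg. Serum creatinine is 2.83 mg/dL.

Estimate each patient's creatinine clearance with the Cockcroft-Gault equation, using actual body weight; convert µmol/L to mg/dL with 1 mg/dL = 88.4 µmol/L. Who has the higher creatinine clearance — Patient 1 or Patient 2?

Patient 1

Patient 1: SCr = 286 / 88.4 = 3.235 mg/dL
Patient 1: CrCl = (140 − 34) × 77.2 / (72 × 3.235) = 8183.2 / 232.92 ≈ 35.1 mL/min
Patient 2: CrCl = (140 − 91) × 108.2 / (72 × 2.83) = 5301.8 / 203.76 ≈ 26.0 mL/min
35.1 vs 26.0 mL/min → Patient 1 is higher.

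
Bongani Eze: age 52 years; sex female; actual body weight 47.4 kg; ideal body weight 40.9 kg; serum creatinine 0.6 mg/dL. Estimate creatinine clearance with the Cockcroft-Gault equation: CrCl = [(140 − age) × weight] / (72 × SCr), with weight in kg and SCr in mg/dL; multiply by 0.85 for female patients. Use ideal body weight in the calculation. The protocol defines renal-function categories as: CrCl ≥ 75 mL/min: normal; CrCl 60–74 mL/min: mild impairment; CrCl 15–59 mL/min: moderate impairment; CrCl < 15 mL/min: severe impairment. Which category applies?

mild impairment

CrCl = (140 − 52) × 40.9 / (72 × 0.6) × 0.85 = 3599.2 / 43.20 × 0.85 ≈ 70.8 mL/min
71 mL/min falls in the 'mild impairment' range.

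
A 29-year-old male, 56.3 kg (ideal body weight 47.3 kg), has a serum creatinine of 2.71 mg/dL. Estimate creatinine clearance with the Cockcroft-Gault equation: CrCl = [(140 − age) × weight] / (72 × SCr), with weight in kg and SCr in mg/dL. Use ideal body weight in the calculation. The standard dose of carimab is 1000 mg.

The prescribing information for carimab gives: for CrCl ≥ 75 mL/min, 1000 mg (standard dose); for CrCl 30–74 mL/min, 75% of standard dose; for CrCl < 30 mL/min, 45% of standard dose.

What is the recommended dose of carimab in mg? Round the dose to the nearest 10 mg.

450 mg

CrCl = (140 − 29) × 47.3 / (72 × 2.71) = 5250.3 / 195.12 ≈ 26.9 mL/min
CrCl ≈ 27 mL/min → bracket < 30 mL/min.
45% of 1000 mg = 450 mg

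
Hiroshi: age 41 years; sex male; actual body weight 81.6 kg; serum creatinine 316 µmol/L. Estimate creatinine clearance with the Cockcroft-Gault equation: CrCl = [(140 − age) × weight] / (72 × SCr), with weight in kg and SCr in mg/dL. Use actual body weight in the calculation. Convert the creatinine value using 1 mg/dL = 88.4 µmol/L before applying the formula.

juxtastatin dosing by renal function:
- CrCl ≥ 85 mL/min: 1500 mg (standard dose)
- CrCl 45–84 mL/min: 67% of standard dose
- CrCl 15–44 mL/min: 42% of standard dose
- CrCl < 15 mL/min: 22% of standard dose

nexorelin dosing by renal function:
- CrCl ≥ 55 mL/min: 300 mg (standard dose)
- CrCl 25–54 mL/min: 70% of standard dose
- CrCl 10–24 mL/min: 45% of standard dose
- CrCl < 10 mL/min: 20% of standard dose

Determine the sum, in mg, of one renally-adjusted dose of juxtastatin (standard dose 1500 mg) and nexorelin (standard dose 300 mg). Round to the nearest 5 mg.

840 mg

SCr = 316 / 88.4 = 3.575 mg/dL
CrCl = (140 − 41) × 81.6 / (72 × 3.575) = 8078.4 / 257.40 ≈ 31.4 mL/min
CrCl ≈ 31 mL/min.
juxtastatin: 15–44 mL/min → 42% of 1500 mg = 630 mg.
nexorelin: 25–54 mL/min → 70% of 300 mg = 210 mg.
Total = 630 + 210 = 840 mg.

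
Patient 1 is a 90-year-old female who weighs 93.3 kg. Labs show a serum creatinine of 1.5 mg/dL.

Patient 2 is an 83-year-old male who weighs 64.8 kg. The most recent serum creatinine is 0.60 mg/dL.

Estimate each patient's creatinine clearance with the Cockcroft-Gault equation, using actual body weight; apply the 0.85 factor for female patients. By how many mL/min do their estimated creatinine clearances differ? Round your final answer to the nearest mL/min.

49 mL/min

Patient 1: CrCl = (140 − 90) × 93.3 / (72 × 1.5) × 0.85 = 4665.0 / 108.00 × 0.85 ≈ 36.7 mL/min
Patient 2: CrCl = (140 − 83) × 64.8 / (72 × 0.6) = 3693.6 / 43.20 ≈ 85.5 mL/min
|36.7 − 85.5| = 48.8 mL/min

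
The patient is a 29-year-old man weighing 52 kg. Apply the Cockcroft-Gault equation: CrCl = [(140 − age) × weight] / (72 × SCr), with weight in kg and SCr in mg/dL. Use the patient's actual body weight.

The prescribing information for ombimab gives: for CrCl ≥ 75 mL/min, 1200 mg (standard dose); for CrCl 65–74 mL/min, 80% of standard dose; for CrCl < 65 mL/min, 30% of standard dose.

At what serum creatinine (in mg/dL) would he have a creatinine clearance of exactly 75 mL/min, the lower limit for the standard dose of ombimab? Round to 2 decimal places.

Standard dose requires CrCl ≥ 75 mL/min.
Set (140 − 29) × 52 / (72 × SCr) = 75
SCr = (140 − 29) × 52 / (72 × 75) = 1.069 mg/dL

1.07 mg/dL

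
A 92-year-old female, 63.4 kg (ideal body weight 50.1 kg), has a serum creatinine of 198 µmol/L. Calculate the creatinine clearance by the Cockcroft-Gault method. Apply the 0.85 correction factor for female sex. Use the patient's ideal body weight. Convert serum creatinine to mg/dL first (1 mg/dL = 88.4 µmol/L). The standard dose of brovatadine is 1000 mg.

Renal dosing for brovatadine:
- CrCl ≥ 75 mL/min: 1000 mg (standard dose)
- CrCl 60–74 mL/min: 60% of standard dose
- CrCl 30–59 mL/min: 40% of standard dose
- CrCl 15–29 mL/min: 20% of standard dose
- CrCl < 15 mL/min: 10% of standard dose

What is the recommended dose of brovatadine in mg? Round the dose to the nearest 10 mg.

100 mg

SCr = 198 / 88.4 = 2.24 mg/dL
CrCl = (140 − 92) × 50.1 / (72 × 2.24) × 0.85 = 2404.8 / 161.28 × 0.85 ≈ 12.7 mL/min
CrCl ≈ 13 mL/min → bracket < 15 mL/min.
10% of 1000 mg = 100 mg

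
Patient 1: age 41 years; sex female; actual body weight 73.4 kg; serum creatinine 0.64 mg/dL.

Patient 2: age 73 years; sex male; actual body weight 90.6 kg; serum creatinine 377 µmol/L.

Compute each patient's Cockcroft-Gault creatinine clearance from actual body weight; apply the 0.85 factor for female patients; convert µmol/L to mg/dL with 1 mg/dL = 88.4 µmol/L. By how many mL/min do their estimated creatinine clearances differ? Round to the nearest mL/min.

114 mL/min

Patient 1: CrCl = (140 − 41) × 73.4 / (72 × 0.64) × 0.85 = 7266.6 / 46.08 × 0.85 ≈ 134.0 mL/min
Patient 2: SCr = 377 / 88.4 = 4.265 mg/dL
Patient 2: CrCl = (140 − 73) × 90.6 / (72 × 4.265) = 6070.2 / 307.08 ≈ 19.8 mL/min
|134.0 − 19.8| = 114.2 mL/min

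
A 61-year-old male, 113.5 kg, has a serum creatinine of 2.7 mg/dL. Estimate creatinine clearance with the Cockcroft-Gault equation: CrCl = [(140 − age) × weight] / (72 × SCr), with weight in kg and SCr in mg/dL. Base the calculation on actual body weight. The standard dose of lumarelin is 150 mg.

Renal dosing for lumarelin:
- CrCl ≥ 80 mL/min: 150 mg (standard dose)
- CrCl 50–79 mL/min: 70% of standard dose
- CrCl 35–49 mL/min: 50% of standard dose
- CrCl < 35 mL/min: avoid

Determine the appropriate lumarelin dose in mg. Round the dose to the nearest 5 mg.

75 mg

CrCl = (140 − 61) × 113.5 / (72 × 2.7) = 8966.5 / 194.40 ≈ 46.1 mL/min
CrCl ≈ 46 mL/min → bracket 35–49 mL/min.
50% of 150 mg = 75 mg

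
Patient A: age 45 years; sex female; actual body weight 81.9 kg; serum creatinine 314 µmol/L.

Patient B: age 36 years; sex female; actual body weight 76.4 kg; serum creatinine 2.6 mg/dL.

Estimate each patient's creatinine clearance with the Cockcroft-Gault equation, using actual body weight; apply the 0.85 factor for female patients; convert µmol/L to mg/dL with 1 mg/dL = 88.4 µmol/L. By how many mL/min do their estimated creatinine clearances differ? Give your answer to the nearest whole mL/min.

10 mL/min

Patient A: SCr = 314 / 88.4 = 3.552 mg/dL
Patient A: CrCl = (140 − 45) × 81.9 / (72 × 3.552) × 0.85 = 7780.5 / 255.74 × 0.85 ≈ 25.9 mL/min
Patient B: CrCl = (140 − 36) × 76.4 / (72 × 2.6) × 0.85 = 7945.6 / 187.20 × 0.85 ≈ 36.1 mL/min
|25.9 − 36.1| = 10.2 mL/min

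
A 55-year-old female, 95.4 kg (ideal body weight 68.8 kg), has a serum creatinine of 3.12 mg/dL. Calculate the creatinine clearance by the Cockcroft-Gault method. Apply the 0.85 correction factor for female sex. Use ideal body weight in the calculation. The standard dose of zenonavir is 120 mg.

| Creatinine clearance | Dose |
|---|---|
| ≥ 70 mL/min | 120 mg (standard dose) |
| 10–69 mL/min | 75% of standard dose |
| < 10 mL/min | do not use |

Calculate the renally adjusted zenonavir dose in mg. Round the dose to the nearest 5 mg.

CrCl = (140 − 55) × 68.8 / (72 × 3.12) × 0.85 = 5848.0 / 224.64 × 0.85 ≈ 22.1 mL/min
CrCl ≈ 22 mL/min → bracket 10–69 mL/min.
75% of 120 mg = 90 mg

90 mg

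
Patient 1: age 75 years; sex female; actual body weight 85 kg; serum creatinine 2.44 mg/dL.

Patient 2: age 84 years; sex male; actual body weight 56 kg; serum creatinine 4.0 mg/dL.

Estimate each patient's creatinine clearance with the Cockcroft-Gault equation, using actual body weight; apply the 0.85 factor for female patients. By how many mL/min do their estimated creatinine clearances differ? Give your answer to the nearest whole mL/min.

Patient 1: CrCl = (140 − 75) × 85 / (72 × 2.44) × 0.85 = 5525.0 / 175.68 × 0.85 ≈ 26.7 mL/min
Patient 2: CrCl = (140 − 84) × 56 / (72 × 4) = 3136.0 / 288.00 ≈ 10.9 mL/min
|26.7 − 10.9| = 15.8 mL/min

16 mL/min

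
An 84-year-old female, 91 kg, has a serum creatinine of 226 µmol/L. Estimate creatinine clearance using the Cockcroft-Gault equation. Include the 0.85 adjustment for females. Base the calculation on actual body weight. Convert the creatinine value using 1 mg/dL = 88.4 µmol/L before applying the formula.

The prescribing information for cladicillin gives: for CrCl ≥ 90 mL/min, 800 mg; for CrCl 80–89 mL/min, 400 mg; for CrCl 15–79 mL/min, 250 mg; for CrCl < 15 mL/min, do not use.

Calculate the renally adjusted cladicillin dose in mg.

250 mg

SCr = 226 / 88.4 = 2.557 mg/dL
CrCl = (140 − 84) × 91 / (72 × 2.557) × 0.85 = 5096.0 / 184.10 × 0.85 ≈ 23.5 mL/min
CrCl ≈ 24 mL/min → bracket 15–79 mL/min.
Dose for this bracket: 250 mg.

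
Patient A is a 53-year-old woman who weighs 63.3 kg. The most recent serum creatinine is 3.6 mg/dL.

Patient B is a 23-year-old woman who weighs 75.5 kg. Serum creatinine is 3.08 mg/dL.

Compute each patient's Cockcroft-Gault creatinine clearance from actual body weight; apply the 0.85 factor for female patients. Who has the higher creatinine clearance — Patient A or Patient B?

Patient A: CrCl = (140 − 53) × 63.3 / (72 × 3.6) × 0.85 = 5507.1 / 259.20 × 0.85 ≈ 18.1 mL/min
Patient B: CrCl = (140 − 23) × 75.5 / (72 × 3.08) × 0.85 = 8833.5 / 221.76 × 0.85 ≈ 33.9 mL/min
18.1 vs 33.9 mL/min → Patient B is higher.

Patient B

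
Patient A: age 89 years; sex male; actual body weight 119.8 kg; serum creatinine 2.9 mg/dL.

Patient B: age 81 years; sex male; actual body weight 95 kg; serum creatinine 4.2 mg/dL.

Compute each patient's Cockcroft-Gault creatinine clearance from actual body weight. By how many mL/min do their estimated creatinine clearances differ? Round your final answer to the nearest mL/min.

Patient A: CrCl = (140 − 89) × 119.8 / (72 × 2.9) = 6109.8 / 208.80 ≈ 29.3 mL/min
Patient B: CrCl = (140 − 81) × 95 / (72 × 4.2) = 5605.0 / 302.40 ≈ 18.5 mL/min
|29.3 − 18.5| = 10.8 mL/min

11 mL/min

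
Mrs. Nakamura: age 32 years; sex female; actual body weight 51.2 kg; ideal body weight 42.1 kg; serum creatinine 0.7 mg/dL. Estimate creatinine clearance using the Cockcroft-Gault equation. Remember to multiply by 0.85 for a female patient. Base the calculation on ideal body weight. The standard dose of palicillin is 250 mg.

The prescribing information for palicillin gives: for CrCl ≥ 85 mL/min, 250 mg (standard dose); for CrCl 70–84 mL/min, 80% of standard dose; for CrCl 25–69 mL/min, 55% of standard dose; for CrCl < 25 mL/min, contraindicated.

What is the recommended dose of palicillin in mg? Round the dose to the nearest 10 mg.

200 mg

CrCl = (140 − 32) × 42.1 / (72 × 0.7) × 0.85 = 4546.8 / 50.40 × 0.85 ≈ 76.7 mL/min
CrCl ≈ 77 mL/min → bracket 70–84 mL/min.
80% of 250 mg = 200 mg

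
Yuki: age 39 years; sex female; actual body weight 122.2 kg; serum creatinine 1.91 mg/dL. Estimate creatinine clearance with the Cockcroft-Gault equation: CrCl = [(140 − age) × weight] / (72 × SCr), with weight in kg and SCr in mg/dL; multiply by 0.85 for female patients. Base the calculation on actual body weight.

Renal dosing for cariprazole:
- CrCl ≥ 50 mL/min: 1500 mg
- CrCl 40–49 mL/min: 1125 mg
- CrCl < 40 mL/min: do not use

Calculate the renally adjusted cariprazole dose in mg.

CrCl = (140 − 39) × 122.2 / (72 × 1.91) × 0.85 = 12342.2 / 137.52 × 0.85 ≈ 76.3 mL/min
CrCl ≈ 76 mL/min → bracket ≥ 50 mL/min.
Dose for this bracket: 1500 mg.

1500 mg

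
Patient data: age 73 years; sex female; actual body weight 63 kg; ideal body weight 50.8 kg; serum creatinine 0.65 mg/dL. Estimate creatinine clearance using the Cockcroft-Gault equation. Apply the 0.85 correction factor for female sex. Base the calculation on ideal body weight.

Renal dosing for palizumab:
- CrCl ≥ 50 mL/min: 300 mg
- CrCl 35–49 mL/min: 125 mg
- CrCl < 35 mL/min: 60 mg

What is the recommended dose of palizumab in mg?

300 mg

CrCl = (140 − 73) × 50.8 / (72 × 0.65) × 0.85 = 3403.6 / 46.80 × 0.85 ≈ 61.8 mL/min
CrCl ≈ 62 mL/min → bracket ≥ 50 mL/min.
Dose for this bracket: 300 mg.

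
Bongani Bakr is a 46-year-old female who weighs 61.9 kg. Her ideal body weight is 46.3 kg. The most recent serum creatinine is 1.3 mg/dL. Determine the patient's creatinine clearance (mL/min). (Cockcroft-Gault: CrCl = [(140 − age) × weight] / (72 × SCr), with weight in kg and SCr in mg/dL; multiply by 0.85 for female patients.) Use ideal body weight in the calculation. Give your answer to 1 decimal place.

CrCl = (140 − 46) × 46.3 / (72 × 1.3) × 0.85 = 4352.2 / 93.60 × 0.85 ≈ 39.5 mL/min

39.5 mL/min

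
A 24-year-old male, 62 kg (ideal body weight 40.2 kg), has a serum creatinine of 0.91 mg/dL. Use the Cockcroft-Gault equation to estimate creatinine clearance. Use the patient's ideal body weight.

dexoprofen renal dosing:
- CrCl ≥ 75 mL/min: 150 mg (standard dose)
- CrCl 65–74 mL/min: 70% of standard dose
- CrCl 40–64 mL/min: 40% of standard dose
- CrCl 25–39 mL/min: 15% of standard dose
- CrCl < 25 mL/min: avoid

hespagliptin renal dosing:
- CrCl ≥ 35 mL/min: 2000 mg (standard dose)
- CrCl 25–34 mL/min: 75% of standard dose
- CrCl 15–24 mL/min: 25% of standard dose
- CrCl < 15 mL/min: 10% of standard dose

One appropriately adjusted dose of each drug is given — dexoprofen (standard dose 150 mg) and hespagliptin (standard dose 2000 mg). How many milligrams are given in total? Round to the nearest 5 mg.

2105 mg

CrCl = (140 − 24) × 40.2 / (72 × 0.91) = 4663.2 / 65.52 ≈ 71.2 mL/min
CrCl ≈ 71 mL/min.
dexoprofen: 65–74 mL/min → 70% of 150 mg = 105 mg.
hespagliptin: ≥ 35 mL/min → 100% of 2000 mg = 2000 mg.
Total = 105 + 2000 = 2105 mg.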